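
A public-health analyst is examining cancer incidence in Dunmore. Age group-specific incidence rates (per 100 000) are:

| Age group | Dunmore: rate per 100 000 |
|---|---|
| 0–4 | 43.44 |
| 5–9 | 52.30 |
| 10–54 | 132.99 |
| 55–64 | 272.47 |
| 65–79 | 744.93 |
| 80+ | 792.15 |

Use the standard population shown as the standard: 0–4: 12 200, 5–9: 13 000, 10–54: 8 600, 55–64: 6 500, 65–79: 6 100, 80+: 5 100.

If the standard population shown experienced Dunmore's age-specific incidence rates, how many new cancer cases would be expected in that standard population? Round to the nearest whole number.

127

Expected new cancer cases = Σ (standard pop × age-specific rate ÷ 100 000)
= 12 200×43.44/100 000 + 13 000×52.30/100 000 + 8 600×132.99/100 000 + 6 500×272.47/100 000 + 6 100×744.93/100 000 + 5 100×792.15/100 000
= 5.30 + 6.80 + 11.44 + 17.71 + 45.44 + 40.40 = 127.09.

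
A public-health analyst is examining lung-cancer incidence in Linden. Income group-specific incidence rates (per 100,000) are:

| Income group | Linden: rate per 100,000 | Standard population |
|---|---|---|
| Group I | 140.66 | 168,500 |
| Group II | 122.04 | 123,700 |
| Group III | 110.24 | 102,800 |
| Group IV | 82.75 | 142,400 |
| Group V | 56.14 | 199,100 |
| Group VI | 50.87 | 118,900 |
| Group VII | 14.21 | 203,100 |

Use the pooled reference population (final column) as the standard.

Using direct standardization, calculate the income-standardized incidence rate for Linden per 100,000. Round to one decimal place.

77.5

Standard total = 1,058,500; weights = 0.1592, 0.1169, 0.0971, 0.1345, 0.1881, 0.1123, 0.1919.
Standardized rate: 0.1592×140.66 + 0.1169×122.04 + 0.0971×110.24 + 0.1345×82.75 + 0.1881×56.14 + 0.1123×50.87 + 0.1919×14.21 = 77.4925 per 100,000.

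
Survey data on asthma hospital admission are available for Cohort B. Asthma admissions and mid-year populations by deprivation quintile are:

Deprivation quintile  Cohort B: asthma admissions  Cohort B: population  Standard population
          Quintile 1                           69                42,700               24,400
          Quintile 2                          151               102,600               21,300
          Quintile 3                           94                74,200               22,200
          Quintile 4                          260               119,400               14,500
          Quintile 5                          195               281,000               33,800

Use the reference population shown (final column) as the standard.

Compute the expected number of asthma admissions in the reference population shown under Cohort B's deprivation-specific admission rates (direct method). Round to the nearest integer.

154

Deprivation-specific rates per 10,000 for Cohort B: 16.16, 14.72, 12.67, 21.78, 6.94.
Expected asthma admissions = Σ (standard pop × deprivation-specific rate ÷ 10,000)
= 24,400×16.16/10,000 + 21,300×14.72/10,000 + 22,200×12.67/10,000 + 14,500×21.78/10,000 + 33,800×6.94/10,000
= 39.43 + 31.35 + 28.12 + 31.57 + 23.46 = 153.93.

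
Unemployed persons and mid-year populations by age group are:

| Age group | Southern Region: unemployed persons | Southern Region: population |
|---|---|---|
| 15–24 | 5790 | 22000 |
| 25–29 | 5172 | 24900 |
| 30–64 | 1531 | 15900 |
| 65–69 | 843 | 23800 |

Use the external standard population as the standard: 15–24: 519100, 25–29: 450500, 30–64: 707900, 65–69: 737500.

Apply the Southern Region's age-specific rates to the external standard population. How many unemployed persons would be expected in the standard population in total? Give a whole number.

324477

Age-specific rates per 1000 for the Southern Region: 263.182, 207.711, 96.289, 35.420.
Expected unemployed persons = Σ (standard pop × age-specific rate ÷ 1000)
= 519100×263.182/1000 + 450500×207.711/1000 + 707900×96.289/1000 + 737500×35.420/1000
= 136617.68 + 93573.73 + 68163.20 + 26122.37 = 324476.99.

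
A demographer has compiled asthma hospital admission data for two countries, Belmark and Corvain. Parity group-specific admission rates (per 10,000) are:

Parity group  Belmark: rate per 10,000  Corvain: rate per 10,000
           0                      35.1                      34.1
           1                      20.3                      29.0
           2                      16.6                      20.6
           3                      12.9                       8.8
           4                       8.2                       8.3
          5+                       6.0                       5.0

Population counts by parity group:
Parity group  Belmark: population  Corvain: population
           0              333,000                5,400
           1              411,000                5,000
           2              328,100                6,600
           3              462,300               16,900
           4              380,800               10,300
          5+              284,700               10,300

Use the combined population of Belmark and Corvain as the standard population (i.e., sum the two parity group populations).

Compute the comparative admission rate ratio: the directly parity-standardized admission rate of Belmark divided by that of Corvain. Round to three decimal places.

0.939

Combined standard total = 2,254,400; weights = 0.1501, 0.1845, 0.1485, 0.2126, 0.1735, 0.1309.
Belmark: 0.1501×35.1 + 0.1845×20.3 + 0.1485×16.6 + 0.2126×12.9 + 0.1735×8.2 + 0.1309×6.0 = 16.4289 per 10,000.
Corvain: 0.1501×34.1 + 0.1845×29.0 + 0.1485×20.6 + 0.2126×8.8 + 0.1735×8.3 + 0.1309×5.0 = 17.4931 per 10,000.
Ratio = 16.4289 ÷ 17.4931 = 0.93917.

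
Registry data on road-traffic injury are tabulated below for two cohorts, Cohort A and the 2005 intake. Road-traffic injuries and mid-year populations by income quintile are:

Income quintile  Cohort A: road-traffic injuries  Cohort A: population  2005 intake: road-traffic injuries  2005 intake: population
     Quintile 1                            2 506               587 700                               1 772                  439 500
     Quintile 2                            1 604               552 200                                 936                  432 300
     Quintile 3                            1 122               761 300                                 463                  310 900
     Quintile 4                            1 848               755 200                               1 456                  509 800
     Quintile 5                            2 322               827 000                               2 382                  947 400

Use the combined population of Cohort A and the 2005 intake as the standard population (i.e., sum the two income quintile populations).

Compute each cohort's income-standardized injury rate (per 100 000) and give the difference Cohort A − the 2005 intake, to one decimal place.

15.6

Income-specific rates per 100 000 for Cohort A: 426.41, 290.47, 147.38, 244.70, 280.77.
For the 2005 intake: 403.19, 216.52, 148.92, 285.60, 251.42.
Combined standard total = 6 123 300; weights = 0.1678, 0.1608, 0.1751, 0.2066, 0.2898.
Cohort A: 0.1678×426.41 + 0.1608×290.47 + 0.1751×147.38 + 0.2066×244.70 + 0.2898×280.77 = 275.9547 per 100 000.
The 2005 intake: 0.1678×403.19 + 0.1608×216.52 + 0.1751×148.92 + 0.2066×285.60 + 0.2898×251.42 = 260.3828 per 100 000.
Difference = 275.9547 − 260.3828 = 15.5719.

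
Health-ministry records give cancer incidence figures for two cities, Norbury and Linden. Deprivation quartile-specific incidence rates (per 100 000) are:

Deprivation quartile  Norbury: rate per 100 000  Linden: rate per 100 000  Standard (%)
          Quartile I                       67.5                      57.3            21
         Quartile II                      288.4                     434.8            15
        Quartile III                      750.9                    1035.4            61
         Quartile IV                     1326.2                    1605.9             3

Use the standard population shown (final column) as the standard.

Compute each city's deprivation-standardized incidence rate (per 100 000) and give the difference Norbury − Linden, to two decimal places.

Standard weights: 0.21, 0.15, 0.61, 0.03.
Norbury: 0.2100×67.5 + 0.1500×288.4 + 0.6100×750.9 + 0.0300×1326.2 = 555.2700 per 100 000.
Linden: 0.2100×57.3 + 0.1500×434.8 + 0.6100×1035.4 + 0.0300×1605.9 = 757.0240 per 100 000.
Difference = 555.2700 − 757.0240 = -201.7540.

-201.75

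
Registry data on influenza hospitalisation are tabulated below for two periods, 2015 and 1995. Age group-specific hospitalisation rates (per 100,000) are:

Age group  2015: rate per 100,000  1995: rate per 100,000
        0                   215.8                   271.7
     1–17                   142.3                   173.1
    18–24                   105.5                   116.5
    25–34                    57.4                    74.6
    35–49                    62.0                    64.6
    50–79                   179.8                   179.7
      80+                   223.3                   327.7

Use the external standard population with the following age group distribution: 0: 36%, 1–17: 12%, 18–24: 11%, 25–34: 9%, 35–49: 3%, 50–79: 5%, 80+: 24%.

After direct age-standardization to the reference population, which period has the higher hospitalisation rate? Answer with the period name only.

1995

Standard weights: 0.36, 0.12, 0.11, 0.09, 0.03, 0.05, 0.24.
2015: 0.3600×215.8 + 0.1200×142.3 + 0.1100×105.5 + 0.0900×57.4 + 0.0300×62.0 + 0.0500×179.8 + 0.2400×223.3 = 175.9770 per 100,000.
1995: 0.3600×271.7 + 0.1200×173.1 + 0.1100×116.5 + 0.0900×74.6 + 0.0300×64.6 + 0.0500×179.7 + 0.2400×327.7 = 227.6840 per 100,000.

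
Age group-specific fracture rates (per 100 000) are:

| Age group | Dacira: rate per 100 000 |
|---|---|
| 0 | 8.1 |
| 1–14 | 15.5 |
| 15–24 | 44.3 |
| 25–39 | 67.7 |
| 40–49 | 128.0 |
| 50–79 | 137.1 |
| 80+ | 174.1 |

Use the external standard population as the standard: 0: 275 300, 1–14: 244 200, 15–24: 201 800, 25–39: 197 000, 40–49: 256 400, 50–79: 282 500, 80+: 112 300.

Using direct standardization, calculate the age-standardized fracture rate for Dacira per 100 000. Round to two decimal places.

76.07

Standard total = 1 569 500; weights = 0.1754, 0.1556, 0.1286, 0.1255, 0.1634, 0.1800, 0.0716.
Standardized rate: 0.1754×8.1 + 0.1556×15.5 + 0.1286×44.3 + 0.1255×67.7 + 0.1634×128.0 + 0.1800×137.1 + 0.0716×174.1 = 76.0708 per 100 000.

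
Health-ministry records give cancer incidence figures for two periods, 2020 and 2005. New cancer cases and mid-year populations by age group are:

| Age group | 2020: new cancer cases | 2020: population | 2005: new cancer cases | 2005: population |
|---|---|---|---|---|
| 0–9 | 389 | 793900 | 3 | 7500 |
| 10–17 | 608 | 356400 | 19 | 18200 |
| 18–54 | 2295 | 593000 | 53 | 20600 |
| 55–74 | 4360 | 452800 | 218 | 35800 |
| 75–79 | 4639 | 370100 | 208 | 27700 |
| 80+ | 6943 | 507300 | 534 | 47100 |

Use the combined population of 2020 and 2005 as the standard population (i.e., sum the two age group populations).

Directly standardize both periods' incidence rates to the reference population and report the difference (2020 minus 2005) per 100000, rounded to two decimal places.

Age-specific rates per 100000 for 2020: 49.00, 170.59, 387.02, 962.90, 1253.45, 1368.62.
For 2005: 40.00, 104.40, 257.28, 608.94, 750.90, 1133.76.
Combined standard total = 3230400; weights = 0.2481, 0.1160, 0.1899, 0.1513, 0.1231, 0.1716.
2020: 0.2481×49.00 + 0.1160×170.59 + 0.1899×387.02 + 0.1513×962.90 + 0.1231×1253.45 + 0.1716×1368.62 = 640.3228 per 100000.
2005: 0.2481×40.00 + 0.1160×104.40 + 0.1899×257.28 + 0.1513×608.94 + 0.1231×750.90 + 0.1716×1133.76 = 450.0441 per 100000.
Difference = 640.3228 − 450.0441 = 190.2788.

190.28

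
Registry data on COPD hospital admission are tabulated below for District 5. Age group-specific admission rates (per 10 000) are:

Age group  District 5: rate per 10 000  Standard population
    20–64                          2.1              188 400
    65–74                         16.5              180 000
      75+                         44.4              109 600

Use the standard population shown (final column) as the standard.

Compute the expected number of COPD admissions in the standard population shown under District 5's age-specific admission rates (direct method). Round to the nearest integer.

Expected COPD admissions = Σ (standard pop × age-specific rate ÷ 10 000)
= 188 400×2.1/10 000 + 180 000×16.5/10 000 + 109 600×44.4/10 000
= 39.56 + 297.00 + 486.62 = 823.19.

823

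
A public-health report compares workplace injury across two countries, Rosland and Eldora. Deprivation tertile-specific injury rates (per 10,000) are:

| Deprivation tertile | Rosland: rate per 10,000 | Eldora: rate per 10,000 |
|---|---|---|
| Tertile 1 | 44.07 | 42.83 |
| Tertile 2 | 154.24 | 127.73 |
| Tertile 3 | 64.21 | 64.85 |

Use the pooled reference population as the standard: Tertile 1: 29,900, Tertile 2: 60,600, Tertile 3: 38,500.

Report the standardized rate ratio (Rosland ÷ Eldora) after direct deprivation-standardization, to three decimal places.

Standard total = 129,000; weights = 0.2318, 0.4698, 0.2984.
Rosland: 0.2318×44.07 + 0.4698×154.24 + 0.2984×64.21 = 101.8351 per 10,000.
Eldora: 0.2318×42.83 + 0.4698×127.73 + 0.2984×64.85 = 89.2851 per 10,000.
Ratio = 101.8351 ÷ 89.2851 = 1.14056.

1.141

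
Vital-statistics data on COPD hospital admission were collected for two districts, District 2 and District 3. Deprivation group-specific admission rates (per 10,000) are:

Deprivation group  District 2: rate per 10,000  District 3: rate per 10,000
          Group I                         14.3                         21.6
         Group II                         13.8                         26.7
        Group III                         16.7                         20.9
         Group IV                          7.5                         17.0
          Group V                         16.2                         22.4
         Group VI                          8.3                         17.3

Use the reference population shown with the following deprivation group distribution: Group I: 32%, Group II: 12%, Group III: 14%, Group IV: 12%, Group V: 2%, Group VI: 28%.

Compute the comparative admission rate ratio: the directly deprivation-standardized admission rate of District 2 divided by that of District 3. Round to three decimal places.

Standard weights: 0.32, 0.12, 0.14, 0.12, 0.02, 0.28.
District 2: 0.3200×14.3 + 0.1200×13.8 + 0.1400×16.7 + 0.1200×7.5 + 0.0200×16.2 + 0.2800×8.3 = 12.1180 per 10,000.
District 3: 0.3200×21.6 + 0.1200×26.7 + 0.1400×20.9 + 0.1200×17.0 + 0.0200×22.4 + 0.2800×17.3 = 20.3740 per 10,000.
Ratio = 12.1180 ÷ 20.3740 = 0.59478.

0.595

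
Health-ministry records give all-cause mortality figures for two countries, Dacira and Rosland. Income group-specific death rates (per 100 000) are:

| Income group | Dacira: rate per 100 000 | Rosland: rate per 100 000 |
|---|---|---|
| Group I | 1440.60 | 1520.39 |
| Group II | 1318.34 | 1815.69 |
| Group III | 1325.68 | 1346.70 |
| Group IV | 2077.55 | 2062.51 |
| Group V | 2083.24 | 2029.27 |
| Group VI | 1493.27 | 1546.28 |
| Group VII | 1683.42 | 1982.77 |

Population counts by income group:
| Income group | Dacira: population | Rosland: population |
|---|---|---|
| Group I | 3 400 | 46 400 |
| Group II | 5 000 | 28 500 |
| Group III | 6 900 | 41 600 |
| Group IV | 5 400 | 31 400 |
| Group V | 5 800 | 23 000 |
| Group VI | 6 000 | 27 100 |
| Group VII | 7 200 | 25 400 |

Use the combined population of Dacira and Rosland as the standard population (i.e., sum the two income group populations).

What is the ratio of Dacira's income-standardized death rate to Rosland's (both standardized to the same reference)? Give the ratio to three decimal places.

0.931

Combined standard total = 263 100; weights = 0.1893, 0.1273, 0.1843, 0.1399, 0.1095, 0.1258, 0.1239.
Dacira: 0.1893×1440.60 + 0.1273×1318.34 + 0.1843×1325.68 + 0.1399×2077.55 + 0.1095×2083.24 + 0.1258×1493.27 + 0.1239×1683.42 = 1599.9986 per 100 000.
Rosland: 0.1893×1520.39 + 0.1273×1815.69 + 0.1843×1346.70 + 0.1399×2062.51 + 0.1095×2029.27 + 0.1258×1546.28 + 0.1239×1982.77 = 1718.0521 per 100 000.
Ratio = 1599.9986 ÷ 1718.0521 = 0.93129.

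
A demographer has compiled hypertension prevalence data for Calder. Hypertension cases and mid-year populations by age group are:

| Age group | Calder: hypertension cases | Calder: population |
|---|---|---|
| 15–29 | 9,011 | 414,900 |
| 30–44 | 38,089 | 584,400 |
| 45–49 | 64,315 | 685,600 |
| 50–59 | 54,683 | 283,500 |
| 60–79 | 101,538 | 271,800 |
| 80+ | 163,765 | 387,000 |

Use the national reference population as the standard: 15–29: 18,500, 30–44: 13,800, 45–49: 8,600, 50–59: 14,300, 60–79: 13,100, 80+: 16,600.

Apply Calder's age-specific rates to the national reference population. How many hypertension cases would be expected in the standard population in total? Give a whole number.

Age-specific rates per 1,000 for Calder: 21.718, 65.176, 93.808, 192.885, 373.576, 423.165.
Expected hypertension cases = Σ (standard pop × age-specific rate ÷ 1,000)
= 18,500×21.718/1,000 + 13,800×65.176/1,000 + 8,600×93.808/1,000 + 14,300×192.885/1,000 + 13,100×373.576/1,000 + 16,600×423.165/1,000
= 401.79 + 899.43 + 806.75 + 2758.26 + 4893.85 + 7024.55 = 16784.63.

16785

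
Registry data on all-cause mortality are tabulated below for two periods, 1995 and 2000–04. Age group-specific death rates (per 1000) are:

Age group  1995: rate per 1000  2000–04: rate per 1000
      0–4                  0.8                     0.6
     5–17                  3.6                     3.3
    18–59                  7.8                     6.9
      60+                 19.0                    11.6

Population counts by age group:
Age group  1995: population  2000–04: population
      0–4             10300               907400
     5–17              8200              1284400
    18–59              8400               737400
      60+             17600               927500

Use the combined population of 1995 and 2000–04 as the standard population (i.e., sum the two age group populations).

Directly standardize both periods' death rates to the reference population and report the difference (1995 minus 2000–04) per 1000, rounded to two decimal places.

2.11

Combined standard total = 3901200; weights = 0.2352, 0.3313, 0.1912, 0.2423.
1995: 0.2352×0.8 + 0.3313×3.6 + 0.1912×7.8 + 0.2423×19.0 = 7.4750 per 1000.
2000–04: 0.2352×0.6 + 0.3313×3.3 + 0.1912×6.9 + 0.2423×11.6 = 5.3638 per 1000.
Difference = 7.4750 − 5.3638 = 2.1112.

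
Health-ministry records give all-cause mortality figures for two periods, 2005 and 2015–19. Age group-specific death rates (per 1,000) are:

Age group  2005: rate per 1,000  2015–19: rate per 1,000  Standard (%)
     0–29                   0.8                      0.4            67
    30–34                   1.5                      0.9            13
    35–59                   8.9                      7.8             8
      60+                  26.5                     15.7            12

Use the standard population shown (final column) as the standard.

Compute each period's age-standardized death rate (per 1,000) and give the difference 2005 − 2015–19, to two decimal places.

1.73

Standard weights: 0.67, 0.13, 0.08, 0.12.
2005: 0.6700×0.8 + 0.1300×1.5 + 0.0800×8.9 + 0.1200×26.5 = 4.6230 per 1,000.
2015–19: 0.6700×0.4 + 0.1300×0.9 + 0.0800×7.8 + 0.1200×15.7 = 2.8930 per 1,000.
Difference = 4.6230 − 2.8930 = 1.7300.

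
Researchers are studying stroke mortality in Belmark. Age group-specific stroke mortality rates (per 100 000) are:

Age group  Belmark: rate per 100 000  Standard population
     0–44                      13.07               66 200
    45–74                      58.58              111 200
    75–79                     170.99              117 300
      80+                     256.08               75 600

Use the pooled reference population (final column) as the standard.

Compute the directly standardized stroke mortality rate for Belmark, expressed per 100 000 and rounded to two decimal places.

Standard total = 370 300; weights = 0.1788, 0.3003, 0.3168, 0.2042.
Standardized rate: 0.1788×13.07 + 0.3003×58.58 + 0.3168×170.99 + 0.2042×256.08 = 126.3735 per 100 000.

126.37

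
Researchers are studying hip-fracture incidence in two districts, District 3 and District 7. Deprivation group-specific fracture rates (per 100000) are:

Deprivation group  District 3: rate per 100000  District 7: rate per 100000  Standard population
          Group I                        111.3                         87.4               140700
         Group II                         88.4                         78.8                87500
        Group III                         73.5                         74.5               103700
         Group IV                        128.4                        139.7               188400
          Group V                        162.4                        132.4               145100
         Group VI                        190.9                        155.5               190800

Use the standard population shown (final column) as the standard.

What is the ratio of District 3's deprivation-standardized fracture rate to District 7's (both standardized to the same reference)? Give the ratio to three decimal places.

Standard total = 856200; weights = 0.1643, 0.1022, 0.1211, 0.2200, 0.1695, 0.2228.
District 3: 0.1643×111.3 + 0.1022×88.4 + 0.1211×73.5 + 0.2200×128.4 + 0.1695×162.4 + 0.2228×190.9 = 134.5426 per 100000.
District 7: 0.1643×87.4 + 0.1022×78.8 + 0.1211×74.5 + 0.2200×139.7 + 0.1695×132.4 + 0.2228×155.5 = 119.2688 per 100000.
Ratio = 134.5426 ÷ 119.2688 = 1.12806.

1.128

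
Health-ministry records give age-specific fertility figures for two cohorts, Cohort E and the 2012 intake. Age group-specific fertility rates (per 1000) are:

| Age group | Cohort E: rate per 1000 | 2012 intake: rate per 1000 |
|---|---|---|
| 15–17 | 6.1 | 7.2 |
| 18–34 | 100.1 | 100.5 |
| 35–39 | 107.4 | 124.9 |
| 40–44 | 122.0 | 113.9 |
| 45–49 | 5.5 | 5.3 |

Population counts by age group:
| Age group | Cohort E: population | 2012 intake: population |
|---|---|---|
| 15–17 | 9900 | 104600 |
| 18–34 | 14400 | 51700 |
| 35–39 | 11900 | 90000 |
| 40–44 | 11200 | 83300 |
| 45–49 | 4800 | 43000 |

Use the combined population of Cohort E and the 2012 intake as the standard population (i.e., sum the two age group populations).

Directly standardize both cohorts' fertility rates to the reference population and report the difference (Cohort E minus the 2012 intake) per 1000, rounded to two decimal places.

Combined standard total = 424800; weights = 0.2695, 0.1556, 0.2399, 0.2225, 0.1125.
Cohort E: 0.2695×6.1 + 0.1556×100.1 + 0.2399×107.4 + 0.2225×122.0 + 0.1125×5.5 = 70.7416 per 1000.
The 2012 intake: 0.2695×7.2 + 0.1556×100.5 + 0.2399×124.9 + 0.2225×113.9 + 0.1125×5.3 = 73.4738 per 1000.
Difference = 70.7416 − 73.4738 = -2.7322.

-2.73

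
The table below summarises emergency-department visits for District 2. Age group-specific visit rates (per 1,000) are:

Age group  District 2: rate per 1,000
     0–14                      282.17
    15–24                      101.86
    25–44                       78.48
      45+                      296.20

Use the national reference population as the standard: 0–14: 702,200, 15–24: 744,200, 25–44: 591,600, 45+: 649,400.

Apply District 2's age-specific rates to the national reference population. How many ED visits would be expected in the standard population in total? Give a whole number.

Expected ED visits = Σ (standard pop × age-specific rate ÷ 1,000)
= 702,200×282.17/1,000 + 744,200×101.86/1,000 + 591,600×78.48/1,000 + 649,400×296.20/1,000
= 198139.77 + 75804.21 + 46428.77 + 192352.28 = 512725.03.

512725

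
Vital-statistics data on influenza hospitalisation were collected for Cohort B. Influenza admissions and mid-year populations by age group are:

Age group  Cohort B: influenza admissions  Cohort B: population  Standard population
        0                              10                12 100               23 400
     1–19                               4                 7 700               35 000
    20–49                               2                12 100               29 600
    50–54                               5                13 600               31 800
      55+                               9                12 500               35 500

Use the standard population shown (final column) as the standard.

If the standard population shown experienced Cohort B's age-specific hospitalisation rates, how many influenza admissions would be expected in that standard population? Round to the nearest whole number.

Age-specific rates per 100 000 for Cohort B: 82.64, 51.95, 16.53, 36.76, 72.00.
Expected influenza admissions = Σ (standard pop × age-specific rate ÷ 100 000)
= 23 400×82.64/100 000 + 35 000×51.95/100 000 + 29 600×16.53/100 000 + 31 800×36.76/100 000 + 35 500×72.00/100 000
= 19.34 + 18.18 + 4.89 + 11.69 + 25.56 = 79.66.

80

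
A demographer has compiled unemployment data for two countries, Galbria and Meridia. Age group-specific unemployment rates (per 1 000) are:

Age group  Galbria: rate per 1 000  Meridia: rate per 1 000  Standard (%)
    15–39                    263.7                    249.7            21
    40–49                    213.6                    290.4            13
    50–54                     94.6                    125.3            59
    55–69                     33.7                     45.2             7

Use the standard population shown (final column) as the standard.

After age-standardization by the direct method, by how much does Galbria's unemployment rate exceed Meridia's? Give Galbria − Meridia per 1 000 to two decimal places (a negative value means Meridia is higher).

-25.96

Standard weights: 0.21, 0.13, 0.59, 0.07.
Galbria: 0.2100×263.7 + 0.1300×213.6 + 0.5900×94.6 + 0.0700×33.7 = 141.3180 per 1 000.
Meridia: 0.2100×249.7 + 0.1300×290.4 + 0.5900×125.3 + 0.0700×45.2 = 167.2800 per 1 000.
Difference = 141.3180 − 167.2800 = -25.9620.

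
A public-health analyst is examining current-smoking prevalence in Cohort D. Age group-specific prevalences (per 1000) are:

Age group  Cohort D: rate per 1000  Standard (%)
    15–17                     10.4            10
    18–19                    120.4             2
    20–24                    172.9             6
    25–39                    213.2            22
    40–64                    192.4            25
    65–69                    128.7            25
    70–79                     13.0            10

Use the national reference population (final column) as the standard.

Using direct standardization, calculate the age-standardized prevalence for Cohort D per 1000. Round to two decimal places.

142.30

Standard weights: 0.10, 0.02, 0.06, 0.22, 0.25, 0.25, 0.10.
Standardized rate: 0.1000×10.4 + 0.0200×120.4 + 0.0600×172.9 + 0.2200×213.2 + 0.2500×192.4 + 0.2500×128.7 + 0.1000×13.0 = 142.3010 per 1000.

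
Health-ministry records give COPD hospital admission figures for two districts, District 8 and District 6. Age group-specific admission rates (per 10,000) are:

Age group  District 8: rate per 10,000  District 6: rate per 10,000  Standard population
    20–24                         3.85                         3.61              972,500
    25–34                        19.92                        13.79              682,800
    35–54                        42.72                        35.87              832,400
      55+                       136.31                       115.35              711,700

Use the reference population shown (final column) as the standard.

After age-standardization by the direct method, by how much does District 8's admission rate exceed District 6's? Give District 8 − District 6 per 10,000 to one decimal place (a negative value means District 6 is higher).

Standard total = 3,199,400; weights = 0.3040, 0.2134, 0.2602, 0.2224.
District 8: 0.3040×3.85 + 0.2134×19.92 + 0.2602×42.72 + 0.2224×136.31 = 46.8580 per 10,000.
District 6: 0.3040×3.61 + 0.2134×13.79 + 0.2602×35.87 + 0.2224×115.35 = 39.0321 per 10,000.
Difference = 46.8580 − 39.0321 = 7.8259.

7.8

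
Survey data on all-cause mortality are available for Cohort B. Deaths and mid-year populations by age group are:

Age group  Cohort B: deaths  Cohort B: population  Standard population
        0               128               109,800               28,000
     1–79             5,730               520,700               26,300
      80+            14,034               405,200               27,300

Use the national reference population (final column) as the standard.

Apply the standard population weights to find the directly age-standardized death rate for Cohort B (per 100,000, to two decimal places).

Age-specific rates per 100,000 for Cohort B: 116.58, 1100.44, 3463.47.
Standard total = 81,600; weights = 0.3431, 0.3223, 0.3346.
Standardized rate: 0.3431×116.58 + 0.3223×1100.44 + 0.3346×3463.47 = 1553.4142 per 100,000.

1553.41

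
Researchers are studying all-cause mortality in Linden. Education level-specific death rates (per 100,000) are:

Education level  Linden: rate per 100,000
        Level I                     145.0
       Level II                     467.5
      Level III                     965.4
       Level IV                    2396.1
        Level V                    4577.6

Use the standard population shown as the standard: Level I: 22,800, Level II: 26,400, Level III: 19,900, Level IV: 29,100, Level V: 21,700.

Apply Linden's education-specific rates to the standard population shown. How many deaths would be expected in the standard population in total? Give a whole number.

2039

Expected deaths = Σ (standard pop × education-specific rate ÷ 100,000)
= 22,800×145.0/100,000 + 26,400×467.5/100,000 + 19,900×965.4/100,000 + 29,100×2396.1/100,000 + 21,700×4577.6/100,000
= 33.06 + 123.42 + 192.11 + 697.27 + 993.34 = 2039.20.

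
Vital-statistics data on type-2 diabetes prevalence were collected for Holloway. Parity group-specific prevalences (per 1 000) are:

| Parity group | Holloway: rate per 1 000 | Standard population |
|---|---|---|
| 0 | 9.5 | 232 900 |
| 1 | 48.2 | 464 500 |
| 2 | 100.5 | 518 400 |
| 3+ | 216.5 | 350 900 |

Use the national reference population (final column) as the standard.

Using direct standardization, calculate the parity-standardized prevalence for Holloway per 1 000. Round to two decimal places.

Standard total = 1 566 700; weights = 0.1487, 0.2965, 0.3309, 0.2240.
Standardized rate: 0.1487×9.5 + 0.2965×48.2 + 0.3309×100.5 + 0.2240×216.5 = 97.4472 per 1 000.

97.45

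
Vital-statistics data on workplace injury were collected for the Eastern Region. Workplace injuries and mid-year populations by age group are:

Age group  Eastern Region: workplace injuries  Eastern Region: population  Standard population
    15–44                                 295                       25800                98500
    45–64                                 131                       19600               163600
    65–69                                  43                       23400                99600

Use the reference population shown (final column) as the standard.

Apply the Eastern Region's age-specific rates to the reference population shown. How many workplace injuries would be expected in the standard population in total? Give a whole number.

Age-specific rates per 10000 for the Eastern Region: 114.34, 66.84, 18.38.
Expected workplace injuries = Σ (standard pop × age-specific rate ÷ 10000)
= 98500×114.34/10000 + 163600×66.84/10000 + 99600×18.38/10000
= 1126.26 + 1093.45 + 183.03 = 2402.73.

2403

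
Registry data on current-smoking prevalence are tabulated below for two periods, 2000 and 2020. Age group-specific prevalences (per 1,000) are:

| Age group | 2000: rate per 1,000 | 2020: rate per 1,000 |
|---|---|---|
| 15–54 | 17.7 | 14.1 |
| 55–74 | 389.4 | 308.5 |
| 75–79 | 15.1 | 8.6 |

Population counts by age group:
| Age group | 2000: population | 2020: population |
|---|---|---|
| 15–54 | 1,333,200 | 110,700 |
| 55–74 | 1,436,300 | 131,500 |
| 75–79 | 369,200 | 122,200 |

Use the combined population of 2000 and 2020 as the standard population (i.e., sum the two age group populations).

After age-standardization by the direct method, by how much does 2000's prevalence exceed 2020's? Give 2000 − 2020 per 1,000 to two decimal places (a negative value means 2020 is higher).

Combined standard total = 3,503,100; weights = 0.4122, 0.4475, 0.1403.
2000: 0.4122×17.7 + 0.4475×389.4 + 0.1403×15.1 = 183.6883 per 1,000.
2020: 0.4122×14.1 + 0.4475×308.5 + 0.1403×8.6 = 145.0862 per 1,000.
Difference = 183.6883 − 145.0862 = 38.6021.

38.60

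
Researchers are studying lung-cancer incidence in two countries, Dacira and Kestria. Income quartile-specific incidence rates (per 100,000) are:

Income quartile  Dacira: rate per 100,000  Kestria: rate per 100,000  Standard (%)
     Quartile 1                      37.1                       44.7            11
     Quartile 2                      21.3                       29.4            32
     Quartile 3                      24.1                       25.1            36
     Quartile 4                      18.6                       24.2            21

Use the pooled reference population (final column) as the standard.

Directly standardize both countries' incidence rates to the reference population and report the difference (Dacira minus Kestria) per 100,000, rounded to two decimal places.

-4.96

Standard weights: 0.11, 0.32, 0.36, 0.21.
Dacira: 0.1100×37.1 + 0.3200×21.3 + 0.3600×24.1 + 0.2100×18.6 = 23.4790 per 100,000.
Kestria: 0.1100×44.7 + 0.3200×29.4 + 0.3600×25.1 + 0.2100×24.2 = 28.4430 per 100,000.
Difference = 23.4790 − 28.4430 = -4.9640.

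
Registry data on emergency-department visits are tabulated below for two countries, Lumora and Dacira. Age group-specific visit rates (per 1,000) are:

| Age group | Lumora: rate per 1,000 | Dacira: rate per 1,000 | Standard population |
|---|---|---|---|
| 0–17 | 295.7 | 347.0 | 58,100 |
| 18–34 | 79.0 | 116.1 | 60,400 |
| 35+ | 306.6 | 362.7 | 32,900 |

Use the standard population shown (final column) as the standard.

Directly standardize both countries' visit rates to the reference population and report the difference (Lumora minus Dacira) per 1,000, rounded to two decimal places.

-46.68

Standard total = 151,400; weights = 0.3838, 0.3989, 0.2173.
Lumora: 0.3838×295.7 + 0.3989×79.0 + 0.2173×306.6 = 211.6176 per 1,000.
Dacira: 0.3838×347.0 + 0.3989×116.1 + 0.2173×362.7 = 258.2957 per 1,000.
Difference = 211.6176 − 258.2957 = -46.6781.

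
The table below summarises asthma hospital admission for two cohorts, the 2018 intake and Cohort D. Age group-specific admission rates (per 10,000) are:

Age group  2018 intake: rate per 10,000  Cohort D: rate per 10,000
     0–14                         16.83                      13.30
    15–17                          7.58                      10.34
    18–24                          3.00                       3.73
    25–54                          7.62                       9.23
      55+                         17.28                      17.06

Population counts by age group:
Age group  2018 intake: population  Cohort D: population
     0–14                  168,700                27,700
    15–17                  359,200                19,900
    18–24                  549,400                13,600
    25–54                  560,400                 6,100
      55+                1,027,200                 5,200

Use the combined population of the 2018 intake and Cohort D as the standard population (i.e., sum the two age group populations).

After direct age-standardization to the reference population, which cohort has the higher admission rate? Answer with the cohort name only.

Cohort D

Combined standard total = 2,737,400; weights = 0.0717, 0.1385, 0.2057, 0.2069, 0.3771.
The 2018 intake: 0.0717×16.83 + 0.1385×7.58 + 0.2057×3.00 + 0.2069×7.62 + 0.3771×17.28 = 10.9683 per 10,000.
Cohort D: 0.0717×13.30 + 0.1385×10.34 + 0.2057×3.73 + 0.2069×9.23 + 0.3771×17.06 = 11.4976 per 10,000.
The crude rates (10.97 vs 10.62) would put the 2018 intake higher, but that reflects its age composition; once standardized to a common age structure, Cohort D has the higher underlying rate.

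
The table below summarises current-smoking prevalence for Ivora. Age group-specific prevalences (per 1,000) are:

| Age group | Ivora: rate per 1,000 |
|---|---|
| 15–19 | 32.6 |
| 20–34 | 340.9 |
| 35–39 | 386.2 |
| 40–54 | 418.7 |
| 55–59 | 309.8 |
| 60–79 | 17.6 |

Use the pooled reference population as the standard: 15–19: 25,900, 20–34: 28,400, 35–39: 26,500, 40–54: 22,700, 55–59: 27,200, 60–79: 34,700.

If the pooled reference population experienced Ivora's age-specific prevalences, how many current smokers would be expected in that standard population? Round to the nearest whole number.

39302

Expected current smokers = Σ (standard pop × age-specific rate ÷ 1,000)
= 25,900×32.6/1,000 + 28,400×340.9/1,000 + 26,500×386.2/1,000 + 22,700×418.7/1,000 + 27,200×309.8/1,000 + 34,700×17.6/1,000
= 844.34 + 9681.56 + 10234.30 + 9504.49 + 8426.56 + 610.72 = 39301.97.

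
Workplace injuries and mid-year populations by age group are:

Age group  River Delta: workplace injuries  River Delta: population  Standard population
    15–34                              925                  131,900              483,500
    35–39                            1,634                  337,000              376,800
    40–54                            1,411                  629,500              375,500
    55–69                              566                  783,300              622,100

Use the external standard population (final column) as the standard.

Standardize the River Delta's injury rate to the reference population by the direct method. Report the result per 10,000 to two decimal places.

Age-specific rates per 10,000 for the River Delta: 70.13, 48.49, 22.41, 7.23.
Standard total = 1,857,900; weights = 0.2602, 0.2028, 0.2021, 0.3348.
Standardized rate: 0.2602×70.13 + 0.2028×48.49 + 0.2021×22.41 + 0.3348×7.23 = 35.0336 per 10,000.

35.03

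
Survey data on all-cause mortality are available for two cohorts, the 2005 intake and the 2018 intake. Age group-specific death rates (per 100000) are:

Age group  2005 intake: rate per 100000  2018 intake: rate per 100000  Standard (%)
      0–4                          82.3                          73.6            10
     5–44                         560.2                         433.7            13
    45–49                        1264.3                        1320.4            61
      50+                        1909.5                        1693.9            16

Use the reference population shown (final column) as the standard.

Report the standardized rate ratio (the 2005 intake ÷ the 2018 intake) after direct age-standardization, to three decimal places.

1.015

Standard weights: 0.10, 0.13, 0.61, 0.16.
The 2005 intake: 0.1000×82.3 + 0.1300×560.2 + 0.6100×1264.3 + 0.1600×1909.5 = 1157.7990 per 100000.
The 2018 intake: 0.1000×73.6 + 0.1300×433.7 + 0.6100×1320.4 + 0.1600×1693.9 = 1140.2090 per 100000.
Ratio = 1157.7990 ÷ 1140.2090 = 1.01543.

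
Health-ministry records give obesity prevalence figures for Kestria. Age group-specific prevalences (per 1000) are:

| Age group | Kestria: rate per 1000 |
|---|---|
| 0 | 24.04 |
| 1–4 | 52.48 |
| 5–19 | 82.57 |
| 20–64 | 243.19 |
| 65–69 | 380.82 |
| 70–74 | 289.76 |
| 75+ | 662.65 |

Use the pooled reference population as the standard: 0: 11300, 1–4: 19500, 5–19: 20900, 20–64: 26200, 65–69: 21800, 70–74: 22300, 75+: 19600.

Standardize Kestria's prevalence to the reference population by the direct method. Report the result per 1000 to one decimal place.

Standard total = 141600; weights = 0.0798, 0.1377, 0.1476, 0.1850, 0.1540, 0.1575, 0.1384.
Standardized rate: 0.0798×24.04 + 0.1377×52.48 + 0.1476×82.57 + 0.1850×243.19 + 0.1540×380.82 + 0.1575×289.76 + 0.1384×662.65 = 262.3147 per 1000.

262.3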